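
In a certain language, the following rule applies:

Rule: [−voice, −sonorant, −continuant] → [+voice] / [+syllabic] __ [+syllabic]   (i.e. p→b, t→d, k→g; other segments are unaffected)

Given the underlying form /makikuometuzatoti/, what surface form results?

magiguomeduzadodi

/k/ is a voiceless stop between vowels /a/ and /i/, so it voices to [g].
/k/ is a voiceless stop between vowels /i/ and /u/, so it voices to [g].
/t/ is a voiceless stop between vowels /e/ and /u/, so it voices to [d].
/t/ is a voiceless stop between vowels /a/ and /o/, so it voices to [d].
/t/ is a voiceless stop between vowels /o/ and /i/, so it voices to [d].
Surface form: [magiguomeduzadodi].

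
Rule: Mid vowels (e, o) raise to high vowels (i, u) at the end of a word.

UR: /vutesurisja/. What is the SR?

vutesurisja

No segment of /vutesurisja/ meets the structural description of the rule, so the form surfaces unchanged.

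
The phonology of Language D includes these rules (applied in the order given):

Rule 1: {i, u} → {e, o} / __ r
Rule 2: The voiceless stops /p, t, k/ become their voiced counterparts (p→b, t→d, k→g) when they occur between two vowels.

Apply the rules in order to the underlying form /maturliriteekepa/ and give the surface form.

Rule 1 (pre-rhotic lowering): /u/ is a high vowel immediately before /r/, so it lowers to [o]. /i/ is a high vowel immediately before /r/, so it lowers to [e]. /maturliriteekepa/ → matorleriteekepa.
Rule 2 (intervocalic voicing): /t/ is a voiceless stop between vowels /a/ and /o/, so it voices to [d]. /t/ is a voiceless stop between vowels /i/ and /e/, so it voices to [d]. /k/ is a voiceless stop between vowels /e/ and /e/, so it voices to [g]. /p/ is a voiceless stop between vowels /e/ and /a/, so it voices to [b]. /matorleriteekepa/ → madorlerideegeba.

madorlerideegeba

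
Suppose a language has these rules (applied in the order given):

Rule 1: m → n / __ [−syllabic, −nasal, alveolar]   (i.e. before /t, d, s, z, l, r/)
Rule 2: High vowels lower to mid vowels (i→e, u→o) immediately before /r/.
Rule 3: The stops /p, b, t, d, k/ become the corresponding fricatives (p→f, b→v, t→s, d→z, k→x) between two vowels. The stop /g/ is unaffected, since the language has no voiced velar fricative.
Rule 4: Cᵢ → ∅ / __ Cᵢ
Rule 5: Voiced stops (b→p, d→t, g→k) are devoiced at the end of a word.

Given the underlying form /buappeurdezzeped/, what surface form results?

Rule 1 (nasal place assimilation): no segment meets the environment; /buappeurdezzeped/ is unchanged.
Rule 2 (pre-rhotic lowering): /u/ is a high vowel immediately before /r/, so it lowers to [o]. /buappeurdezzeped/ → buappeordezzeped.
Rule 3 (intervocalic spirantization): /p/ is a stop between vowels /e/ and /e/, so it spirantizes to the fricative [f]. /buappeordezzeped/ → buappeordezzefed.
Rule 4 (degemination): /pp/ is a geminate; the first /p/ deletes. /zz/ is a geminate; the first /z/ deletes. /buappeordezzefed/ → buapeordezefed.
Rule 5 (final devoicing): /d/ is a voiced stop in word-final position, so it devoices to [t]. /buapeordezefed/ → buapeordezefet.

buapeordezefet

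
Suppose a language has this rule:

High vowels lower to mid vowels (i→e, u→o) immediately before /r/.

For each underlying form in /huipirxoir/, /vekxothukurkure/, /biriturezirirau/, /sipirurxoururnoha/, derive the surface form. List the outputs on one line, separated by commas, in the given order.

/huipirxoir/: /i/ is a high vowel immediately before /r/, so it lowers to [e]. /i/ is a high vowel immediately before /r/, so it lowers to [e]. → [huiperxoer].
/vekxothukurkure/: /u/ is a high vowel immediately before /r/, so it lowers to [o]. /u/ is a high vowel immediately before /r/, so it lowers to [o]. → [vekxothukorkore].
/biriturezirirau/: /i/ is a high vowel immediately before /r/, so it lowers to [e]. /u/ is a high vowel immediately before /r/, so it lowers to [o]. /i/ is a high vowel immediately before /r/, so it lowers to [e]. /i/ is a high vowel immediately before /r/, so it lowers to [e]. → [beritorezererau].
/sipirurxoururnoha/: /i/ is a high vowel immediately before /r/, so it lowers to [e]. /u/ is a high vowel immediately before /r/, so it lowers to [o]. /u/ is a high vowel immediately before /r/, so it lowers to [o]. /u/ is a high vowel immediately before /r/, so it lowers to [o]. → [siperorxoorornoha].

huiperxoer, vekxothukorkore, beritorezererau, siperorxoorornoha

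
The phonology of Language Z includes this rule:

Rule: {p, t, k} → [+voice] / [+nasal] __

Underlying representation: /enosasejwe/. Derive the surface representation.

enosasejwe

No segment of /enosasejwe/ meets the structural description of the rule, so the form surfaces unchanged.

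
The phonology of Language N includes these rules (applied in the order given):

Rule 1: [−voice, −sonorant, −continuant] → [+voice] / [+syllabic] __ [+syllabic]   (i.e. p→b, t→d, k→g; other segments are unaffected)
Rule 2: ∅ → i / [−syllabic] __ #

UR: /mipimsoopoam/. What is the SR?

Rule 1 (intervocalic voicing): /p/ is a voiceless stop between vowels /i/ and /i/, so it voices to [b]. /p/ is a voiceless stop between vowels /o/ and /o/, so it voices to [b]. /mipimsoopoam/ → mibimsooboam.
Rule 2 (final i-epenthesis): the form ends in the consonant /m/, so [i] is inserted word-finally. /mibimsooboam/ → mibimsooboami.

mibimsooboami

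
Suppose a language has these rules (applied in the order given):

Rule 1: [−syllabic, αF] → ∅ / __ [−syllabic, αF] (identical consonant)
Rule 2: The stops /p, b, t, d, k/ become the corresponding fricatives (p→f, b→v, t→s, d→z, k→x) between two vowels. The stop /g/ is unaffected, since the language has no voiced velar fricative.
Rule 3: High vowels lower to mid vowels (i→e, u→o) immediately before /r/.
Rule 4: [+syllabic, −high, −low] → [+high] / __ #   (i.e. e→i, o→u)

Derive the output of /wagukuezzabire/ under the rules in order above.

waguxuezaveri

Rule 1 (degemination): /zz/ is a geminate; the first /z/ deletes. /wagukuezzabire/ → wagukuezabire.
Rule 2 (intervocalic spirantization): /k/ is a stop between vowels /u/ and /u/, so it spirantizes to the fricative [x]. /b/ is a stop between vowels /a/ and /i/, so it spirantizes to the fricative [v]. /wagukuezabire/ → waguxuezavire.
Rule 3 (pre-rhotic lowering): /i/ is a high vowel immediately before /r/, so it lowers to [e]. /waguxuezavire/ → waguxuezavere.
Rule 4 (final vowel raising): /e/ is a mid vowel in word-final position, so it raises to [i]. /waguxuezavere/ → waguxuezaveri.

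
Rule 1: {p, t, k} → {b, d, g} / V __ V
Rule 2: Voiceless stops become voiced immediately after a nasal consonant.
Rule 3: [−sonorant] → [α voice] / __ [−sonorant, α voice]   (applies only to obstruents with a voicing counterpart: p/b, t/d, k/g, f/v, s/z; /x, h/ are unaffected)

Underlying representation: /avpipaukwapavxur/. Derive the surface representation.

Rule 1 (intervocalic voicing): /p/ is a voiceless stop between vowels /i/ and /a/, so it voices to [b]. /p/ is a voiceless stop between vowels /a/ and /a/, so it voices to [b]. /avpipaukwapavxur/ → avpibaukwabavxur.
Rule 2 (post-nasal voicing): no segment meets the environment; /avpibaukwabavxur/ is unchanged.
Rule 3 (regressive voicing assimilation): /v/ precedes the voiceless obstruent /p/, so it devoices to [f] by assimilation. /v/ precedes the voiceless obstruent /x/, so it devoices to [f] by assimilation. /avpibaukwabavxur/ → afpibaukwabafxur.

afpibaukwabafxur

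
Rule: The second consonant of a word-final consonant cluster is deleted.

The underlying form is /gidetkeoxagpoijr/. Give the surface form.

/r/ is the second consonant of a word-final cluster /jr/, so it deletes.
The other instances of /g/, /d/, /t/, /k/, /x/, /p/, /j/ do not occur in the required environment and remain unchanged.
Surface form: [gidetkeoxagpoij].

gidetkeoxagpoij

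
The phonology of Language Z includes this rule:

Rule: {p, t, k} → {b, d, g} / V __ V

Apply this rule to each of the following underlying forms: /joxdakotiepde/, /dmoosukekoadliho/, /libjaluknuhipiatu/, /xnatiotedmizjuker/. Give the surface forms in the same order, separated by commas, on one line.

joxdagodiepde, dmoosugegoadliho, libjaluknuhibiadu, xnadiodedmizjuger

/joxdakotiepde/: /k/ is a voiceless stop between vowels /a/ and /o/, so it voices to [g]. /t/ is a voiceless stop between vowels /o/ and /i/, so it voices to [d]. → [joxdagodiepde].
/dmoosukekoadliho/: /k/ is a voiceless stop between vowels /u/ and /e/, so it voices to [g]. /k/ is a voiceless stop between vowels /e/ and /o/, so it voices to [g]. → [dmoosugegoadliho].
/libjaluknuhipiatu/: /p/ is a voiceless stop between vowels /i/ and /i/, so it voices to [b]. /t/ is a voiceless stop between vowels /a/ and /u/, so it voices to [d]. → [libjaluknuhibiadu].
/xnatiotedmizjuker/: /t/ is a voiceless stop between vowels /a/ and /i/, so it voices to [d]. /t/ is a voiceless stop between vowels /o/ and /e/, so it voices to [d]. /k/ is a voiceless stop between vowels /u/ and /e/, so it voices to [g]. → [xnadiodedmizjuger].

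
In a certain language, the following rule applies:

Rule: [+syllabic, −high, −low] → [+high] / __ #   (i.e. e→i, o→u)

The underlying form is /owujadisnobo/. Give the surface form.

owujadisnobu

Scanning /owujadisnobo/: /o/ at position 1 is not in the conditioning environment; /o/ at position 10 is not in the conditioning environment; /o/ is a mid vowel in word-final position, so it raises to [u].
Result: [owujadisnobu].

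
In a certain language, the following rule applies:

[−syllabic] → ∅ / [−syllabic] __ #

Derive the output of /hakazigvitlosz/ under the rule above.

/z/ is the second consonant of a word-final cluster /sz/, so it deletes.
The other instances of /h/, /k/, /z/, /g/, /v/, /t/, /l/, /s/ do not occur in the required environment and remain unchanged.
Surface form: [hakazigvitlos].

hakazigvitlos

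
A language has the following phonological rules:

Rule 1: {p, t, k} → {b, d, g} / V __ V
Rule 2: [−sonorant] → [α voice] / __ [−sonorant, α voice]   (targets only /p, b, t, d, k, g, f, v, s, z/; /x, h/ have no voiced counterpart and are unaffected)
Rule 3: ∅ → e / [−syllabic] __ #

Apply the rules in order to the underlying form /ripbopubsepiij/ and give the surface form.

Rule 1 (intervocalic voicing): /p/ is a voiceless stop between vowels /o/ and /u/, so it voices to [b]. /p/ is a voiceless stop between vowels /e/ and /i/, so it voices to [b]. /ripbopubsepiij/ → ripbobubsebiij.
Rule 2 (regressive voicing assimilation): /p/ precedes the voiced obstruent /b/, so it voices to [b] by assimilation. /b/ precedes the voiceless obstruent /s/, so it devoices to [p] by assimilation. /ripbobubsebiij/ → ribbobupsebiij.
Rule 3 (final e-epenthesis): the form ends in the consonant /j/, so [e] is inserted word-finally. /ribbobupsebiij/ → ribbobupsebiije.

ribbobupsebiije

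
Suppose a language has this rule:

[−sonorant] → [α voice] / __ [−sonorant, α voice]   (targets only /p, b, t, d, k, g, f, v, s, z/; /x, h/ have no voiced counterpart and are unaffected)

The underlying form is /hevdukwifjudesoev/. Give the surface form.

No segment of /hevdukwifjudesoev/ meets the structural description of the rule, so the form surfaces unchanged.

hevdukwifjudesoev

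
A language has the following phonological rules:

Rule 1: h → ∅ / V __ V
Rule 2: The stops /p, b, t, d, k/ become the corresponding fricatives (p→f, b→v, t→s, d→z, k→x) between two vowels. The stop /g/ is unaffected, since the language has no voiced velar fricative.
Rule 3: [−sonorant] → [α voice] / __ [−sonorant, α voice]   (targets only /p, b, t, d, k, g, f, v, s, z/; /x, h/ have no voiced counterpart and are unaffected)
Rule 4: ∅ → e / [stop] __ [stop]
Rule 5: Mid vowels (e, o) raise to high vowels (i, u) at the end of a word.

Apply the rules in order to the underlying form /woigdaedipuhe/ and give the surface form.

woigedaezifui

Rule 1 (intervocalic h-deletion): /h/ occurs between vowels /u/ and /e/, so it deletes. /woigdaedipuhe/ → woigdaedipue.
Rule 2 (intervocalic spirantization): /d/ is a stop between vowels /e/ and /i/, so it spirantizes to the fricative [z]. /p/ is a stop between vowels /i/ and /u/, so it spirantizes to the fricative [f]. /woigdaedipue/ → woigdaezifue.
Rule 3 (regressive voicing assimilation): no segment meets the environment; /woigdaezifue/ is unchanged.
Rule 4 (stop-cluster e-epenthesis): /g/ and /d/ form a stop–stop cluster, so [e] is inserted between them. /woigdaezifue/ → woigedaezifue.
Rule 5 (final vowel raising): /e/ is a mid vowel in word-final position, so it raises to [i]. /woigedaezifue/ → woigedaezifui.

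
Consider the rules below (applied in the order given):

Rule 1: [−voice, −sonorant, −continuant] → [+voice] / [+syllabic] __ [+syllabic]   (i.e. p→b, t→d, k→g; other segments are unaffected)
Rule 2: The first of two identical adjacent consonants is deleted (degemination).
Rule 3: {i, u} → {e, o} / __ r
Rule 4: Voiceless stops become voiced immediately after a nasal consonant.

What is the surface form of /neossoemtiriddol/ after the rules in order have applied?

Rule 1 (intervocalic voicing): no segment meets the environment; /neossoemtiriddol/ is unchanged.
Rule 2 (degemination): /ss/ is a geminate; the first /s/ deletes. /dd/ is a geminate; the first /d/ deletes. /neossoemtiriddol/ → neosoemtiridol.
Rule 3 (pre-rhotic lowering): /i/ is a high vowel immediately before /r/, so it lowers to [e]. /neosoemtiridol/ → neosoemteridol.
Rule 4 (post-nasal voicing): /t/ is a voiceless stop immediately after the nasal /m/, so it voices to [d]. /neosoemteridol/ → neosoemderidol.

neosoemderidol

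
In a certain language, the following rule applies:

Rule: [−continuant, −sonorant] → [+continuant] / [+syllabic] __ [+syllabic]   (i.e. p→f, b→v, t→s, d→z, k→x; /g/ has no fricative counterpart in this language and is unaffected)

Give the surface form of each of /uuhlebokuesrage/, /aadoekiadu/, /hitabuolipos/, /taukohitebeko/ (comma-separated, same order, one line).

uuhlevoxuesrage, aazoexiazu, hisavuolifos, tauxohisevexo

/uuhlebokuesrage/: /b/ is a stop between vowels /e/ and /o/, so it spirantizes to the fricative [v]. /k/ is a stop between vowels /o/ and /u/, so it spirantizes to the fricative [x]. → [uuhlevoxuesrage].
/aadoekiadu/: /d/ is a stop between vowels /a/ and /o/, so it spirantizes to the fricative [z]. /k/ is a stop between vowels /e/ and /i/, so it spirantizes to the fricative [x]. /d/ is a stop between vowels /a/ and /u/, so it spirantizes to the fricative [z]. → [aazoexiazu].
/hitabuolipos/: /t/ is a stop between vowels /i/ and /a/, so it spirantizes to the fricative [s]. /b/ is a stop between vowels /a/ and /u/, so it spirantizes to the fricative [v]. /p/ is a stop between vowels /i/ and /o/, so it spirantizes to the fricative [f]. → [hisavuolifos].
/taukohitebeko/: /k/ is a stop between vowels /u/ and /o/, so it spirantizes to the fricative [x]. /t/ is a stop between vowels /i/ and /e/, so it spirantizes to the fricative [s]. /b/ is a stop between vowels /e/ and /e/, so it spirantizes to the fricative [v]. /k/ is a stop between vowels /e/ and /o/, so it spirantizes to the fricative [x]. → [tauxohisevexo].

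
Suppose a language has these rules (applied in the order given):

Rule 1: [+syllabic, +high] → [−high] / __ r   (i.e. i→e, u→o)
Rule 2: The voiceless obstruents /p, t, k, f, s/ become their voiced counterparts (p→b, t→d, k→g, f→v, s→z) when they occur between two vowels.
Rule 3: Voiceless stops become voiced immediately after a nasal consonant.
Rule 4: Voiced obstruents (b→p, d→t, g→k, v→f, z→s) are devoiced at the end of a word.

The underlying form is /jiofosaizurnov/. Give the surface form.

Rule 1 (pre-rhotic lowering): /u/ is a high vowel immediately before /r/, so it lowers to [o]. /jiofosaizurnov/ → jiofosaizornov.
Rule 2 (intervocalic voicing): /f/ is a voiceless obstruent between vowels /o/ and /o/, so it voices to [v]. /s/ is a voiceless obstruent between vowels /o/ and /a/, so it voices to [z]. /jiofosaizornov/ → jiovozaizornov.
Rule 3 (post-nasal voicing): no segment meets the environment; /jiovozaizornov/ is unchanged.
Rule 4 (final devoicing): /v/ is a voiced obstruent in word-final position, so it devoices to [f]. /jiovozaizornov/ → jiovozaizornof.

jiovozaizornof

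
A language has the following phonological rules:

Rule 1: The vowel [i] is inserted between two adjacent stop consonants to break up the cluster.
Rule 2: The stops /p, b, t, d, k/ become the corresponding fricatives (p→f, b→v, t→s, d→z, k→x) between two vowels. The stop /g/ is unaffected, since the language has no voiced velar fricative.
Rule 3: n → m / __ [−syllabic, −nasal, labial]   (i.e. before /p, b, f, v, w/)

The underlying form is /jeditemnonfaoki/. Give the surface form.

jezisemnomfaoxi

Rule 1 (stop-cluster i-epenthesis): no segment meets the environment; /jeditemnonfaoki/ is unchanged.
Rule 2 (intervocalic spirantization): /d/ is a stop between vowels /e/ and /i/, so it spirantizes to the fricative [z]. /t/ is a stop between vowels /i/ and /e/, so it spirantizes to the fricative [s]. /k/ is a stop between vowels /o/ and /i/, so it spirantizes to the fricative [x]. /jeditemnonfaoki/ → jezisemnonfaoxi.
Rule 3 (nasal place assimilation): /n/ precedes the labial consonant /f/, so it assimilates in place to [m]. /jezisemnonfaoxi/ → jezisemnomfaoxi.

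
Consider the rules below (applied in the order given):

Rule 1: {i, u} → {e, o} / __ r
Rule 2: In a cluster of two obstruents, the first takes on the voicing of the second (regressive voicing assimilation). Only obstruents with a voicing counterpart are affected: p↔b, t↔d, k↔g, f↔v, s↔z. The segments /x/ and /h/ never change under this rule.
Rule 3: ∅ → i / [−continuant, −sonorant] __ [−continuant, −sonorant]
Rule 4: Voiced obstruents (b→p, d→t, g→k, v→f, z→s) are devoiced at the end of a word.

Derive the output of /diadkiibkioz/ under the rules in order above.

diatikiipikios

Rule 1 (pre-rhotic lowering): no segment meets the environment; /diadkiibkioz/ is unchanged.
Rule 2 (regressive voicing assimilation): /d/ precedes the voiceless obstruent /k/, so it devoices to [t] by assimilation. /b/ precedes the voiceless obstruent /k/, so it devoices to [p] by assimilation. /diadkiibkioz/ → diatkiipkioz.
Rule 3 (stop-cluster i-epenthesis): /t/ and /k/ form a stop–stop cluster, so [i] is inserted between them. /p/ and /k/ form a stop–stop cluster, so [i] is inserted between them. /diatkiipkioz/ → diatikiipikioz.
Rule 4 (final devoicing): /z/ is a voiced obstruent in word-final position, so it devoices to [s]. /diatikiipikioz/ → diatikiipikios.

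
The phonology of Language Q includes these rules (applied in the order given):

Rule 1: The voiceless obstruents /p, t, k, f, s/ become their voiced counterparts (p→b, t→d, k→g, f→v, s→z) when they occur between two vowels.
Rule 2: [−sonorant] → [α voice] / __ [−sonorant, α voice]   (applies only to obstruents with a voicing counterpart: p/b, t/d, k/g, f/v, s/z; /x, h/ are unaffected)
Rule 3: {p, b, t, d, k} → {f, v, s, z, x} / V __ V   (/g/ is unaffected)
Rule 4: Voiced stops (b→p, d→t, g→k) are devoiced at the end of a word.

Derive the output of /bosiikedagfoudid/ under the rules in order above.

Rule 1 (intervocalic voicing): /s/ is a voiceless obstruent between vowels /o/ and /i/, so it voices to [z]. /k/ is a voiceless obstruent between vowels /i/ and /e/, so it voices to [g]. /bosiikedagfoudid/ → boziigedagfoudid.
Rule 2 (regressive voicing assimilation): /g/ precedes the voiceless obstruent /f/, so it devoices to [k] by assimilation. /boziigedagfoudid/ → boziigedakfoudid.
Rule 3 (intervocalic spirantization): /d/ is a stop between vowels /e/ and /a/, so it spirantizes to the fricative [z]. /d/ is a stop between vowels /u/ and /i/, so it spirantizes to the fricative [z]. /boziigedakfoudid/ → boziigezakfouzid.
Rule 4 (final devoicing): /d/ is a voiced stop in word-final position, so it devoices to [t]. /boziigezakfouzid/ → boziigezakfouzit.

boziigezakfouzit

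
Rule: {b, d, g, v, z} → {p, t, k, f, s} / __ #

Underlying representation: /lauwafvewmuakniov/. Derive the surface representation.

lauwafvewmuakniof

/v/ is a voiced obstruent in word-final position, so it devoices to [f].
Surface form: [lauwafvewmuakniof].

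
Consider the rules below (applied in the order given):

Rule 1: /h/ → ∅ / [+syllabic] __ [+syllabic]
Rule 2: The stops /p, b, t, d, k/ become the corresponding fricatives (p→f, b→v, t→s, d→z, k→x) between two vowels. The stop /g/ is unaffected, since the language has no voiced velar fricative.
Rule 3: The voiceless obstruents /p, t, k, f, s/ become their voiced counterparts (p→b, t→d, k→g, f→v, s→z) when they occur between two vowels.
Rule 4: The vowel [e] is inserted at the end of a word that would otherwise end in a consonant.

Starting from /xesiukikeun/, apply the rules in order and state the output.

Rule 1 (intervocalic h-deletion): no segment meets the environment; /xesiukikeun/ is unchanged.
Rule 2 (intervocalic spirantization): /k/ is a stop between vowels /u/ and /i/, so it spirantizes to the fricative [x]. /k/ is a stop between vowels /i/ and /e/, so it spirantizes to the fricative [x]. /xesiukikeun/ → xesiuxixeun.
Rule 3 (intervocalic voicing): /s/ is a voiceless obstruent between vowels /e/ and /i/, so it voices to [z]. /xesiuxixeun/ → xeziuxixeun.
Rule 4 (final e-epenthesis): the form ends in the consonant /n/, so [e] is inserted word-finally. /xeziuxixeun/ → xeziuxixeune.

xeziuxixeune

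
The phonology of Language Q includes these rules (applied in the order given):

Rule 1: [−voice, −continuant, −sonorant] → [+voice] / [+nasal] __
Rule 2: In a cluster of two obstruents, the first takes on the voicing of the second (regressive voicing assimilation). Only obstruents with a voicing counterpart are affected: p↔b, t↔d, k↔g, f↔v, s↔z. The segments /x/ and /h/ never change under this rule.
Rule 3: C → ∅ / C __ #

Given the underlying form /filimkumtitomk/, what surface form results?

filimgumditom

Rule 1 (post-nasal voicing): /k/ is a voiceless stop immediately after the nasal /m/, so it voices to [g]. /t/ is a voiceless stop immediately after the nasal /m/, so it voices to [d]. /k/ is a voiceless stop immediately after the nasal /m/, so it voices to [g]. /filimkumtitomk/ → filimgumditomg.
Rule 2 (regressive voicing assimilation): no segment meets the environment; /filimgumditomg/ is unchanged.
Rule 3 (final cluster simplification): /g/ is the second consonant of a word-final cluster /mg/, so it deletes. /filimgumditomg/ → filimgumditom.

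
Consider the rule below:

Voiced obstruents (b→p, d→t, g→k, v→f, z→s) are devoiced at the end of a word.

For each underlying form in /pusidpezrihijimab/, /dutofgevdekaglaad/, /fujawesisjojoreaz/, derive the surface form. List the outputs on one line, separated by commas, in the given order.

/pusidpezrihijimab/: /b/ is a voiced obstruent in word-final position, so it devoices to [p]. → [pusidpezrihijimap].
/dutofgevdekaglaad/: /d/ is a voiced obstruent in word-final position, so it devoices to [t]. → [dutofgevdekaglaat].
/fujawesisjojoreaz/: /z/ is a voiced obstruent in word-final position, so it devoices to [s]. → [fujawesisjojoreas].

pusidpezrihijimap, dutofgevdekaglaat, fujawesisjojoreas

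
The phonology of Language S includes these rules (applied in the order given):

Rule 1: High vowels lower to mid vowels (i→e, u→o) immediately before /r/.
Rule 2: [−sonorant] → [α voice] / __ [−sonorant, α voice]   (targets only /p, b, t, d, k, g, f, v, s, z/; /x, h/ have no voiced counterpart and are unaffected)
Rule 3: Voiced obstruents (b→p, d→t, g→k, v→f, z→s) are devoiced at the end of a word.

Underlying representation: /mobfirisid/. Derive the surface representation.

Rule 1 (pre-rhotic lowering): /i/ is a high vowel immediately before /r/, so it lowers to [e]. /mobfirisid/ → mobferisid.
Rule 2 (regressive voicing assimilation): /b/ precedes the voiceless obstruent /f/, so it devoices to [p] by assimilation. /mobferisid/ → mopferisid.
Rule 3 (final devoicing): /d/ is a voiced obstruent in word-final position, so it devoices to [t]. /mopferisid/ → mopferisit.

mopferisit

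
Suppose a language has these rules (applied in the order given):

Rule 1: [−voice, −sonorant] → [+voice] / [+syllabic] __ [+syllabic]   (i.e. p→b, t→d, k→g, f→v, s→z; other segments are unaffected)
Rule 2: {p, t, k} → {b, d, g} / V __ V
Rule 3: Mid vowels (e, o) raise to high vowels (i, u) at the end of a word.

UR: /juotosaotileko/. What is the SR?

Rule 1 (intervocalic voicing): /t/ is a voiceless obstruent between vowels /o/ and /o/, so it voices to [d]. /s/ is a voiceless obstruent between vowels /o/ and /a/, so it voices to [z]. /t/ is a voiceless obstruent between vowels /o/ and /i/, so it voices to [d]. /k/ is a voiceless obstruent between vowels /e/ and /o/, so it voices to [g]. /juotosaotileko/ → juodozaodilego.
Rule 2 (intervocalic voicing): no segment meets the environment; /juodozaodilego/ is unchanged.
Rule 3 (final vowel raising): /o/ is a mid vowel in word-final position, so it raises to [u]. /juodozaodilego/ → juodozaodilegu.

juodozaodilegu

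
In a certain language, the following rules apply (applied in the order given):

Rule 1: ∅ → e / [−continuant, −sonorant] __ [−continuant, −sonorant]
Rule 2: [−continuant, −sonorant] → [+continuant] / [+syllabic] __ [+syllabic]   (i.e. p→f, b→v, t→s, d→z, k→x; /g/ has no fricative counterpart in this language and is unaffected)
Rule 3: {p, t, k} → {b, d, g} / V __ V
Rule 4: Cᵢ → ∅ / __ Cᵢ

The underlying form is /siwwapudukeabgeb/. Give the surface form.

siwafuzuxeavegeb

Rule 1 (stop-cluster e-epenthesis): /b/ and /g/ form a stop–stop cluster, so [e] is inserted between them. /siwwapudukeabgeb/ → siwwapudukeabegeb.
Rule 2 (intervocalic spirantization): /p/ is a stop between vowels /a/ and /u/, so it spirantizes to the fricative [f]. /d/ is a stop between vowels /u/ and /u/, so it spirantizes to the fricative [z]. /k/ is a stop between vowels /u/ and /e/, so it spirantizes to the fricative [x]. /b/ is a stop between vowels /a/ and /e/, so it spirantizes to the fricative [v]. /siwwapudukeabegeb/ → siwwafuzuxeavegeb.
Rule 3 (intervocalic voicing): no segment meets the environment; /siwwafuzuxeavegeb/ is unchanged.
Rule 4 (degemination): /ww/ is a geminate; the first /w/ deletes. /siwwafuzuxeavegeb/ → siwafuzuxeavegeb.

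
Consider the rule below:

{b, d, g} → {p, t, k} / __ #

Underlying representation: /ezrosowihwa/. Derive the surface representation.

ezrosowihwa

No segment of /ezrosowihwa/ meets the structural description of the rule, so the form surfaces unchanged.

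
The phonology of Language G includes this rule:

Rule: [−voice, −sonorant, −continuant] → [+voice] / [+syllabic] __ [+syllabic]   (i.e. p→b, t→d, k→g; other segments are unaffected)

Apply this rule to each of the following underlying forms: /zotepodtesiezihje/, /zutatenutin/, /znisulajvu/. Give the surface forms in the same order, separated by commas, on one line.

/zotepodtesiezihje/: /t/ is a voiceless stop between vowels /o/ and /e/, so it voices to [d]. /p/ is a voiceless stop between vowels /e/ and /o/, so it voices to [b]. → [zodebodtesiezihje].
/zutatenutin/: /t/ is a voiceless stop between vowels /u/ and /a/, so it voices to [d]. /t/ is a voiceless stop between vowels /a/ and /e/, so it voices to [d]. /t/ is a voiceless stop between vowels /u/ and /i/, so it voices to [d]. → [zudadenudin].
/znisulajvu/: the rule's environment is not met; surfaces unchanged as [znisulajvu].

zodebodtesiezihje, zudadenudin, znisulajvu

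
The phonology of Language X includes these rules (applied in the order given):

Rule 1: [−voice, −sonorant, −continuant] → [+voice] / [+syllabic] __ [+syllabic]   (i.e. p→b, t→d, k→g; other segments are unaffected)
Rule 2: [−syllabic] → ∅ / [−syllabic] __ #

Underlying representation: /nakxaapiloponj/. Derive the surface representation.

Rule 1 (intervocalic voicing): /p/ is a voiceless stop between vowels /a/ and /i/, so it voices to [b]. /p/ is a voiceless stop between vowels /o/ and /o/, so it voices to [b]. /nakxaapiloponj/ → nakxaabilobonj.
Rule 2 (final cluster simplification): /j/ is the second consonant of a word-final cluster /nj/, so it deletes. /nakxaabilobonj/ → nakxaabilobon.

nakxaabilobon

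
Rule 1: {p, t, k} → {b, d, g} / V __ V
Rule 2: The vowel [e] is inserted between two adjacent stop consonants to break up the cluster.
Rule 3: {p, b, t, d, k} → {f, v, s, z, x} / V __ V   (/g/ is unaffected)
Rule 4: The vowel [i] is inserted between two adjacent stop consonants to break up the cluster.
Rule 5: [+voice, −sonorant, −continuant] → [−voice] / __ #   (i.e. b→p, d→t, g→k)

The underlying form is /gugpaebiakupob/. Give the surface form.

gugefaeviaguvop

Rule 1 (intervocalic voicing): /k/ is a voiceless stop between vowels /a/ and /u/, so it voices to [g]. /p/ is a voiceless stop between vowels /u/ and /o/, so it voices to [b]. /gugpaebiakupob/ → gugpaebiagubob.
Rule 2 (stop-cluster e-epenthesis): /g/ and /p/ form a stop–stop cluster, so [e] is inserted between them. /gugpaebiagubob/ → gugepaebiagubob.
Rule 3 (intervocalic spirantization): /p/ is a stop between vowels /e/ and /a/, so it spirantizes to the fricative [f]. /b/ is a stop between vowels /e/ and /i/, so it spirantizes to the fricative [v]. /b/ is a stop between vowels /u/ and /o/, so it spirantizes to the fricative [v]. /gugepaebiagubob/ → gugefaeviaguvob.
Rule 4 (stop-cluster i-epenthesis): no segment meets the environment; /gugefaeviaguvob/ is unchanged.
Rule 5 (final devoicing): /b/ is a voiced stop in word-final position, so it devoices to [p]. /gugefaeviaguvob/ → gugefaeviaguvop.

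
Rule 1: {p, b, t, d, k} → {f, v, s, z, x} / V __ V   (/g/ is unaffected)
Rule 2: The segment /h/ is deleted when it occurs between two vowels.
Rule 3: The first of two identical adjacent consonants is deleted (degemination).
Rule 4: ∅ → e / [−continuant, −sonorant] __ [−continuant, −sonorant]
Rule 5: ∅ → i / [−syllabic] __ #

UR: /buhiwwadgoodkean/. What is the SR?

Rule 1 (intervocalic spirantization): no segment meets the environment; /buhiwwadgoodkean/ is unchanged.
Rule 2 (intervocalic h-deletion): /h/ occurs between vowels /u/ and /i/, so it deletes. /buhiwwadgoodkean/ → buiwwadgoodkean.
Rule 3 (degemination): /ww/ is a geminate; the first /w/ deletes. /buiwwadgoodkean/ → buiwadgoodkean.
Rule 4 (stop-cluster e-epenthesis): /d/ and /g/ form a stop–stop cluster, so [e] is inserted between them. /d/ and /k/ form a stop–stop cluster, so [e] is inserted between them. /buiwadgoodkean/ → buiwadegoodekean.
Rule 5 (final i-epenthesis): the form ends in the consonant /n/, so [i] is inserted word-finally. /buiwadegoodekean/ → buiwadegoodekeani.

buiwadegoodekeani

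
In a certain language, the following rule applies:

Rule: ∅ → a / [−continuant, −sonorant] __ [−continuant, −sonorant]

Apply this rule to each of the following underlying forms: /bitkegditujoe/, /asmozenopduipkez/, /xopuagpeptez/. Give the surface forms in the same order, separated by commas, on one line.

/bitkegditujoe/: /t/ and /k/ form a stop–stop cluster, so [a] is inserted between them. /g/ and /d/ form a stop–stop cluster, so [a] is inserted between them. → [bitakegaditujoe].
/asmozenopduipkez/: /p/ and /d/ form a stop–stop cluster, so [a] is inserted between them. /p/ and /k/ form a stop–stop cluster, so [a] is inserted between them. → [asmozenopaduipakez].
/xopuagpeptez/: /g/ and /p/ form a stop–stop cluster, so [a] is inserted between them. /p/ and /t/ form a stop–stop cluster, so [a] is inserted between them. → [xopuagapepatez].

bitakegaditujoe, asmozenopaduipakez, xopuagapepatez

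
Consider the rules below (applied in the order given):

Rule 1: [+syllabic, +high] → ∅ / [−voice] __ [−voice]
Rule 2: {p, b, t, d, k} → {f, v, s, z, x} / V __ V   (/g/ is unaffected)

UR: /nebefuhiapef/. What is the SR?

nevefhiafef

Rule 1 (high vowel syncope): /u/ is a high vowel flanked by voiceless consonants /f/ and /h/, so it deletes. /nebefuhiapef/ → nebefhiapef.
Rule 2 (intervocalic spirantization): /b/ is a stop between vowels /e/ and /e/, so it spirantizes to the fricative [v]. /p/ is a stop between vowels /a/ and /e/, so it spirantizes to the fricative [f]. /nebefhiapef/ → nevefhiafef.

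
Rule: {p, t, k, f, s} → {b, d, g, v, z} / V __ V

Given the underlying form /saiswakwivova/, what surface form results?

saiswakwivova

No segment of /saiswakwivova/ meets the structural description of the rule, so the form surfaces unchanged.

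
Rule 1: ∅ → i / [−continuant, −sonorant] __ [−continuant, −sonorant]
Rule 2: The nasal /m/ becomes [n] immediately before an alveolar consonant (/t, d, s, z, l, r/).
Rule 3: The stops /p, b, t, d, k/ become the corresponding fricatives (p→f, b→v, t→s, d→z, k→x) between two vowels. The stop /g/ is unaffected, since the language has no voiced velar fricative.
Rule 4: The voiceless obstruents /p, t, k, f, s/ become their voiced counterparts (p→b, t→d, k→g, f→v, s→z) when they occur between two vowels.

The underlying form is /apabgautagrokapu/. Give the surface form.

avavigauzagroxavu

Rule 1 (stop-cluster i-epenthesis): /b/ and /g/ form a stop–stop cluster, so [i] is inserted between them. /apabgautagrokapu/ → apabigautagrokapu.
Rule 2 (nasal place assimilation): no segment meets the environment; /apabigautagrokapu/ is unchanged.
Rule 3 (intervocalic spirantization): /p/ is a stop between vowels /a/ and /a/, so it spirantizes to the fricative [f]. /b/ is a stop between vowels /a/ and /i/, so it spirantizes to the fricative [v]. /t/ is a stop between vowels /u/ and /a/, so it spirantizes to the fricative [s]. /k/ is a stop between vowels /o/ and /a/, so it spirantizes to the fricative [x]. /p/ is a stop between vowels /a/ and /u/, so it spirantizes to the fricative [f]. /apabigautagrokapu/ → afavigausagroxafu.
Rule 4 (intervocalic voicing): /f/ is a voiceless obstruent between vowels /a/ and /a/, so it voices to [v]. /s/ is a voiceless obstruent between vowels /u/ and /a/, so it voices to [z]. /f/ is a voiceless obstruent between vowels /a/ and /u/, so it voices to [v]. /afavigausagroxafu/ → avavigauzagroxavu.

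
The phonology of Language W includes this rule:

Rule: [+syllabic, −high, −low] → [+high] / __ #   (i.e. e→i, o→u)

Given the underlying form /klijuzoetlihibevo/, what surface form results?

Scanning /klijuzoetlihibevo/: /o/ at position 7 is not in the conditioning environment; /e/ at position 8 is not in the conditioning environment; /e/ at position 15 is not in the conditioning environment; /o/ is a mid vowel in word-final position, so it raises to [u].
Result: [klijuzoetlihibevu].

klijuzoetlihibevu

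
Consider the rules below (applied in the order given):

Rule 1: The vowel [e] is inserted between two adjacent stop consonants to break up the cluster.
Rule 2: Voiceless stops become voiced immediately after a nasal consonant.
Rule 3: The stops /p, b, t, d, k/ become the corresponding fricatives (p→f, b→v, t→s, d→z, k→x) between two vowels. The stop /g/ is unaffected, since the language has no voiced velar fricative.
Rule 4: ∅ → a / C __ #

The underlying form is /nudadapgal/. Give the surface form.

Rule 1 (stop-cluster e-epenthesis): /p/ and /g/ form a stop–stop cluster, so [e] is inserted between them. /nudadapgal/ → nudadapegal.
Rule 2 (post-nasal voicing): no segment meets the environment; /nudadapegal/ is unchanged.
Rule 3 (intervocalic spirantization): /d/ is a stop between vowels /u/ and /a/, so it spirantizes to the fricative [z]. /d/ is a stop between vowels /a/ and /a/, so it spirantizes to the fricative [z]. /p/ is a stop between vowels /a/ and /e/, so it spirantizes to the fricative [f]. /nudadapegal/ → nuzazafegal.
Rule 4 (final a-epenthesis): the form ends in the consonant /l/, so [a] is inserted word-finally. /nuzazafegal/ → nuzazafegala.

nuzazafegala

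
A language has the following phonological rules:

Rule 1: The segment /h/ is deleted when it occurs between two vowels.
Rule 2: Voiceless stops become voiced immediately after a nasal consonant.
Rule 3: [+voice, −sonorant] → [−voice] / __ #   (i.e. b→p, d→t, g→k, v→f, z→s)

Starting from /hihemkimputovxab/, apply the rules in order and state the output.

hiemgimbutovxap

Rule 1 (intervocalic h-deletion): /h/ occurs between vowels /i/ and /e/, so it deletes. /hihemkimputovxab/ → hiemkimputovxab.
Rule 2 (post-nasal voicing): /k/ is a voiceless stop immediately after the nasal /m/, so it voices to [g]. /p/ is a voiceless stop immediately after the nasal /m/, so it voices to [b]. /hiemkimputovxab/ → hiemgimbutovxab.
Rule 3 (final devoicing): /b/ is a voiced obstruent in word-final position, so it devoices to [p]. /hiemgimbutovxab/ → hiemgimbutovxap.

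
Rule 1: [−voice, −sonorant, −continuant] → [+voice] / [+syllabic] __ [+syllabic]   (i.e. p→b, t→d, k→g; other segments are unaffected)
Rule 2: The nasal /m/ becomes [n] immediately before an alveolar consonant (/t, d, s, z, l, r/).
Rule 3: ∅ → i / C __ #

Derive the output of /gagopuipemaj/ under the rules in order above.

gagobuibemaji

Rule 1 (intervocalic voicing): /p/ is a voiceless stop between vowels /o/ and /u/, so it voices to [b]. /p/ is a voiceless stop between vowels /i/ and /e/, so it voices to [b]. /gagopuipemaj/ → gagobuibemaj.
Rule 2 (nasal place assimilation): no segment meets the environment; /gagobuibemaj/ is unchanged.
Rule 3 (final i-epenthesis): the form ends in the consonant /j/, so [i] is inserted word-finally. /gagobuibemaj/ → gagobuibemaji.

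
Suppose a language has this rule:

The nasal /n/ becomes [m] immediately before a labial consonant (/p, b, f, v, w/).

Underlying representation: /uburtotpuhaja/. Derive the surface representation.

No segment of /uburtotpuhaja/ meets the structural description of the rule, so the form surfaces unchanged.

uburtotpuhaja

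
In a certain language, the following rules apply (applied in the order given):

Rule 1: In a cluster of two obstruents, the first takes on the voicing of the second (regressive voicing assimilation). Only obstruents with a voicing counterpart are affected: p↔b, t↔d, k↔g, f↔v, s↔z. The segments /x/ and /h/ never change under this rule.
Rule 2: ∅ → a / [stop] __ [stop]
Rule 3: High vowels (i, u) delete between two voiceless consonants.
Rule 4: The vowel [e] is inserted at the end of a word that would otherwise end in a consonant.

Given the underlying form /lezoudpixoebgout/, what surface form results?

lezoutapxoebagoute

Rule 1 (regressive voicing assimilation): /d/ precedes the voiceless obstruent /p/, so it devoices to [t] by assimilation. /lezoudpixoebgout/ → lezoutpixoebgout.
Rule 2 (stop-cluster a-epenthesis): /t/ and /p/ form a stop–stop cluster, so [a] is inserted between them. /b/ and /g/ form a stop–stop cluster, so [a] is inserted between them. /lezoutpixoebgout/ → lezoutapixoebagout.
Rule 3 (high vowel syncope): /i/ is a high vowel flanked by voiceless consonants /p/ and /x/, so it deletes. /lezoutapixoebagout/ → lezoutapxoebagout.
Rule 4 (final e-epenthesis): the form ends in the consonant /t/, so [e] is inserted word-finally. /lezoutapxoebagout/ → lezoutapxoebagoute.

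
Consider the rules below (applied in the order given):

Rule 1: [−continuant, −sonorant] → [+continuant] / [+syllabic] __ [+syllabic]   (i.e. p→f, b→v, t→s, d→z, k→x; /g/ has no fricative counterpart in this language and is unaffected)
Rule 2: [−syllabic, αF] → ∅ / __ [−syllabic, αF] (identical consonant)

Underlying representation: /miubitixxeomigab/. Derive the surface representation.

Rule 1 (intervocalic spirantization): /b/ is a stop between vowels /u/ and /i/, so it spirantizes to the fricative [v]. /t/ is a stop between vowels /i/ and /i/, so it spirantizes to the fricative [s]. /miubitixxeomigab/ → miuvisixxeomigab.
Rule 2 (degemination): /xx/ is a geminate; the first /x/ deletes. /miuvisixxeomigab/ → miuvisixeomigab.

miuvisixeomigab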